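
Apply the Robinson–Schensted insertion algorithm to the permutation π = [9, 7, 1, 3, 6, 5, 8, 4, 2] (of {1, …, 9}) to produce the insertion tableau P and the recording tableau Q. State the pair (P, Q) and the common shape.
P = [1, 2, 4, 8] / [3] / [5] / [6] / [7] / [9];  Q = [1, 4, 5, 7] / [2] / [3] / [6] / [8] / [9];  common shape = (4, 1, 1, 1, 1, 1)

Row-insert the values π_1, π_2, … into P one at a time, bumping the leftmost entry strictly greater than the inserted value down to the next row. The recording tableau Q records, in position (i, j), the step at which that cell was added to P.
  Insert 9 (step 1): P = [9];  Q = [1]
  Insert 7 (step 2): P = [7] / [9];  Q = [1] / [2]
  Insert 1 (step 3): P = [1] / [7] / [9];  Q = [1] / [2] / [3]
  Insert 3 (step 4): P = [1, 3] / [7] / [9];  Q = [1, 4] / [2] / [3]
  Insert 6 (step 5): P = [1, 3, 6] / [7] / [9];  Q = [1, 4, 5] / [2] / [3]
  Insert 5 (step 6): P = [1, 3, 5] / [6] / [7] / [9];  Q = [1, 4, 5] / [2] / [3] / [6]
  Insert 8 (step 7): P = [1, 3, 5, 8] / [6] / [7] / [9];  Q = [1, 4, 5, 7] / [2] / [3] / [6]
  Insert 4 (step 8): P = [1, 3, 4, 8] / [5] / [6] / [7] / [9];  Q = [1, 4, 5, 7] / [2] / [3] / [6] / [8]
  Insert 2 (step 9): P = [1, 2, 4, 8] / [3] / [5] / [6] / [7] / [9];  Q = [1, 4, 5, 7] / [2] / [3] / [6] / [8] / [9]
Final shape: (4, 1, 1, 1, 1, 1).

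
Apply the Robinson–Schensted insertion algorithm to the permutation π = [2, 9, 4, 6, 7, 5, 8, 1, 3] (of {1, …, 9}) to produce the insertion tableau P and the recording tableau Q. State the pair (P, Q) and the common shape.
P = [1, 3, 5, 7, 8] / [2, 4] / [6] / [9];  Q = [1, 2, 4, 5, 7] / [3, 9] / [6] / [8];  common shape = (5, 2, 1, 1)

Row-insert the values π_1, π_2, … into P one at a time, bumping the leftmost entry strictly greater than the inserted value down to the next row. The recording tableau Q records, in position (i, j), the step at which that cell was added to P.
  Insert 2 (step 1): P = [2];  Q = [1]
  Insert 9 (step 2): P = [2, 9];  Q = [1, 2]
  Insert 4 (step 3): P = [2, 4] / [9];  Q = [1, 2] / [3]
  Insert 6 (step 4): P = [2, 4, 6] / [9];  Q = [1, 2, 4] / [3]
  Insert 7 (step 5): P = [2, 4, 6, 7] / [9];  Q = [1, 2, 4, 5] / [3]
  Insert 5 (step 6): P = [2, 4, 5, 7] / [6] / [9];  Q = [1, 2, 4, 5] / [3] / [6]
  Insert 8 (step 7): P = [2, 4, 5, 7, 8] / [6] / [9];  Q = [1, 2, 4, 5, 7] / [3] / [6]
  Insert 1 (step 8): P = [1, 4, 5, 7, 8] / [2] / [6] / [9];  Q = [1, 2, 4, 5, 7] / [3] / [6] / [8]
  Insert 3 (step 9): P = [1, 3, 5, 7, 8] / [2, 4] / [6] / [9];  Q = [1, 2, 4, 5, 7] / [3, 9] / [6] / [8]
Final shape: (5, 2, 1, 1).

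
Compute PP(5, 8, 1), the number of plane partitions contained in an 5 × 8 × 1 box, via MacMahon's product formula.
PP(5, 8, 1) = 1287

Evaluate the triple product over i = 1..5, j = 1..8, k = 1..1. The factors are (2/1) · (3/2) · (4/3) · (5/4) · (6/5) · (7/6) · (8/7) · (9/8) · … (40 factors total). The numerators and denominators telescope so the product is an integer; carrying out the multiplication exactly gives PP(5, 8, 1) = 1287.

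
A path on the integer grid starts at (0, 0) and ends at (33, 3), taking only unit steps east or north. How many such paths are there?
Number of paths = 7140

A monotone lattice path from (0, 0) to (33, 3) consists of 33 east steps and 3 north steps in some order, so it is determined by which 33 of the 36 steps are east. The count is C(36, 33) = 7140.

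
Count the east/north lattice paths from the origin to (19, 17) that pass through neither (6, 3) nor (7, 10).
Number of paths = 5966514312

Inclusion–exclusion. Total paths: C(36, 19) = 8597496600. Through P₁: C(9, 6)·C(27, 13) = 1684897200. Through P₂: C(17, 7)·C(19, 12) = 979945824. Since P₁ is strictly southwest of P₂, a monotone path through both must visit P₁ then P₂; paths through both = C(9, 6)·C(8, 1)·C(19, 12) = 33860736. Avoid both = 8597496600 − 1684897200 − 979945824 + 33860736 = 5966514312.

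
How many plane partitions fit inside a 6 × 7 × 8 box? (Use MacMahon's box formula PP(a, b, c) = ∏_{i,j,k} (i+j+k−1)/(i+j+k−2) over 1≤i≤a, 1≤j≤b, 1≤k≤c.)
PP(6, 7, 8) = 19702998159210080

Evaluate the triple product over i = 1..6, j = 1..7, k = 1..8. The factors are (2/1) · (3/2) · (4/3) · (5/4) · (6/5) · (7/6) · (8/7) · (9/8) · … (336 factors total). The numerators and denominators telescope so the product is an integer; carrying out the multiplication exactly gives PP(6, 7, 8) = 19702998159210080.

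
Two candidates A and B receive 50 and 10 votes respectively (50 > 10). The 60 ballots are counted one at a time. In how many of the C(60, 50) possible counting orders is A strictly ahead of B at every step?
Strict-lead orderings = 50262685044

Total orderings of the 60 votes with 50 for A: C(60, 50) = 75394027566. By the Bertrand ballot formula (Cycle Lemma / reflection principle), the number of orderings in which A is strictly ahead of B throughout is (p − q)/(p + q) · C(p + q, p) = (50 − 10)/(50 + 10) · 75394027566 = 50262685044.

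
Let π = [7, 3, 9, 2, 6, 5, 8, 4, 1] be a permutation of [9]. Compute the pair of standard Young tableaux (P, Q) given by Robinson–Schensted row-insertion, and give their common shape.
P = [1, 4, 8] / [2, 5] / [3, 9] / [6] / [7];  Q = [1, 3, 7] / [2, 5] / [4, 6] / [8] / [9];  common shape = (3, 2, 2, 1, 1)

Row-insert the values π_1, π_2, … into P one at a time, bumping the leftmost entry strictly greater than the inserted value down to the next row. The recording tableau Q records, in position (i, j), the step at which that cell was added to P.
  Insert 7 (step 1): P = [7];  Q = [1]
  Insert 3 (step 2): P = [3] / [7];  Q = [1] / [2]
  Insert 9 (step 3): P = [3, 9] / [7];  Q = [1, 3] / [2]
  Insert 2 (step 4): P = [2, 9] / [3] / [7];  Q = [1, 3] / [2] / [4]
  Insert 6 (step 5): P = [2, 6] / [3, 9] / [7];  Q = [1, 3] / [2, 5] / [4]
  Insert 5 (step 6): P = [2, 5] / [3, 6] / [7, 9];  Q = [1, 3] / [2, 5] / [4, 6]
  Insert 8 (step 7): P = [2, 5, 8] / [3, 6] / [7, 9];  Q = [1, 3, 7] / [2, 5] / [4, 6]
  Insert 4 (step 8): P = [2, 4, 8] / [3, 5] / [6, 9] / [7];  Q = [1, 3, 7] / [2, 5] / [4, 6] / [8]
  Insert 1 (step 9): P = [1, 4, 8] / [2, 5] / [3, 9] / [6] / [7];  Q = [1, 3, 7] / [2, 5] / [4, 6] / [8] / [9]
Final shape: (3, 2, 2, 1, 1).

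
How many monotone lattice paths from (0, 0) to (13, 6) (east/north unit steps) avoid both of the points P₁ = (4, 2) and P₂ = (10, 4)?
Number of paths = 10597

Inclusion–exclusion. Total paths: C(19, 13) = 27132. Through P₁: C(6, 4)·C(13, 9) = 10725. Through P₂: C(14, 10)·C(5, 3) = 10010. Since P₁ is strictly southwest of P₂, a monotone path through both must visit P₁ then P₂; paths through both = C(6, 4)·C(8, 6)·C(5, 3) = 4200. Avoid both = 27132 − 10725 − 10010 + 4200 = 10597.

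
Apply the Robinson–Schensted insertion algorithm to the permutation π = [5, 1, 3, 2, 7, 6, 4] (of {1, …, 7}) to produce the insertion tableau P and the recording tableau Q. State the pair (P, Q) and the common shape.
P = [1, 2, 4] / [3, 6] / [5, 7];  Q = [1, 3, 5] / [2, 6] / [4, 7];  common shape = (3, 2, 2)

Row-insert the values π_1, π_2, … into P one at a time, bumping the leftmost entry strictly greater than the inserted value down to the next row. The recording tableau Q records, in position (i, j), the step at which that cell was added to P.
  Insert 5 (step 1): P = [5];  Q = [1]
  Insert 1 (step 2): P = [1] / [5];  Q = [1] / [2]
  Insert 3 (step 3): P = [1, 3] / [5];  Q = [1, 3] / [2]
  Insert 2 (step 4): P = [1, 2] / [3] / [5];  Q = [1, 3] / [2] / [4]
  Insert 7 (step 5): P = [1, 2, 7] / [3] / [5];  Q = [1, 3, 5] / [2] / [4]
  Insert 6 (step 6): P = [1, 2, 6] / [3, 7] / [5];  Q = [1, 3, 5] / [2, 6] / [4]
  Insert 4 (step 7): P = [1, 2, 4] / [3, 6] / [5, 7];  Q = [1, 3, 5] / [2, 6] / [4, 7]
Final shape: (3, 2, 2).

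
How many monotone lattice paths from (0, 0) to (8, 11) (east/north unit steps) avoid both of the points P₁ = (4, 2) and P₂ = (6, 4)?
Number of paths = 60537

Inclusion–exclusion. Total paths: C(19, 8) = 75582. Through P₁: C(6, 4)·C(13, 4) = 10725. Through P₂: C(10, 6)·C(9, 2) = 7560. Since P₁ is strictly southwest of P₂, a monotone path through both must visit P₁ then P₂; paths through both = C(6, 4)·C(4, 2)·C(9, 2) = 3240. Avoid both = 75582 − 10725 − 7560 + 3240 = 60537.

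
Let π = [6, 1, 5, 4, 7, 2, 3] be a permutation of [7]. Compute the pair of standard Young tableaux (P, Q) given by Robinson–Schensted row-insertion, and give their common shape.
P = [1, 2, 3] / [4, 7] / [5] / [6];  Q = [1, 3, 5] / [2, 7] / [4] / [6];  common shape = (3, 2, 1, 1)

Row-insert the values π_1, π_2, … into P one at a time, bumping the leftmost entry strictly greater than the inserted value down to the next row. The recording tableau Q records, in position (i, j), the step at which that cell was added to P.
  Insert 6 (step 1): P = [6];  Q = [1]
  Insert 1 (step 2): P = [1] / [6];  Q = [1] / [2]
  Insert 5 (step 3): P = [1, 5] / [6];  Q = [1, 3] / [2]
  Insert 4 (step 4): P = [1, 4] / [5] / [6];  Q = [1, 3] / [2] / [4]
  Insert 7 (step 5): P = [1, 4, 7] / [5] / [6];  Q = [1, 3, 5] / [2] / [4]
  Insert 2 (step 6): P = [1, 2, 7] / [4] / [5] / [6];  Q = [1, 3, 5] / [2] / [4] / [6]
  Insert 3 (step 7): P = [1, 2, 3] / [4, 7] / [5] / [6];  Q = [1, 3, 5] / [2, 7] / [4] / [6]
Final shape: (3, 2, 1, 1).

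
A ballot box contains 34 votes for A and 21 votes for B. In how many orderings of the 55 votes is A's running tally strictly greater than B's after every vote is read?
Strict-lead orderings = 198954083924505

Total orderings of the 55 votes with 34 for A: C(55, 34) = 841728816603675. By the Bertrand ballot formula (Cycle Lemma / reflection principle), the number of orderings in which A is strictly ahead of B throughout is (p − q)/(p + q) · C(p + q, p) = (34 − 21)/(34 + 21) · 841728816603675 = 198954083924505.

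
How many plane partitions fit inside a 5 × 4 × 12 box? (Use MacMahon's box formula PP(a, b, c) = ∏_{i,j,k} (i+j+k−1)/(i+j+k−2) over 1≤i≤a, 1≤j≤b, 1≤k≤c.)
PP(5, 4, 12) = 1354627767168

Evaluate the triple product over i = 1..5, j = 1..4, k = 1..12. The factors are (2/1) · (3/2) · (4/3) · (5/4) · (6/5) · (7/6) · (8/7) · (9/8) · … (240 factors total). The numerators and denominators telescope so the product is an integer; carrying out the multiplication exactly gives PP(5, 4, 12) = 1354627767168.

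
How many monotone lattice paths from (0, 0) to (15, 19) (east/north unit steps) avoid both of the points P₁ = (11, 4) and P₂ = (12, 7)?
Number of paths = 1830234540

Inclusion–exclusion. Total paths: C(34, 15) = 1855967520. Through P₁: C(15, 11)·C(19, 4) = 5290740. Through P₂: C(19, 12)·C(15, 3) = 22926540. Since P₁ is strictly southwest of P₂, a monotone path through both must visit P₁ then P₂; paths through both = C(15, 11)·C(4, 1)·C(15, 3) = 2484300. Avoid both = 1855967520 − 5290740 − 22926540 + 2484300 = 1830234540.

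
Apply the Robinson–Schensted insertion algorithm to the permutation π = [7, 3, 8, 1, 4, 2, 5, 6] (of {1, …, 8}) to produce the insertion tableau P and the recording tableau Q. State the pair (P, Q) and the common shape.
P = [1, 2, 5, 6] / [3, 4] / [7, 8];  Q = [1, 3, 7, 8] / [2, 5] / [4, 6];  common shape = (4, 2, 2)

Row-insert the values π_1, π_2, … into P one at a time, bumping the leftmost entry strictly greater than the inserted value down to the next row. The recording tableau Q records, in position (i, j), the step at which that cell was added to P.
  Insert 7 (step 1): P = [7];  Q = [1]
  Insert 3 (step 2): P = [3] / [7];  Q = [1] / [2]
  Insert 8 (step 3): P = [3, 8] / [7];  Q = [1, 3] / [2]
  Insert 1 (step 4): P = [1, 8] / [3] / [7];  Q = [1, 3] / [2] / [4]
  Insert 4 (step 5): P = [1, 4] / [3, 8] / [7];  Q = [1, 3] / [2, 5] / [4]
  Insert 2 (step 6): P = [1, 2] / [3, 4] / [7, 8];  Q = [1, 3] / [2, 5] / [4, 6]
  Insert 5 (step 7): P = [1, 2, 5] / [3, 4] / [7, 8];  Q = [1, 3, 7] / [2, 5] / [4, 6]
  Insert 6 (step 8): P = [1, 2, 5, 6] / [3, 4] / [7, 8];  Q = [1, 3, 7, 8] / [2, 5] / [4, 6]
Final shape: (4, 2, 2).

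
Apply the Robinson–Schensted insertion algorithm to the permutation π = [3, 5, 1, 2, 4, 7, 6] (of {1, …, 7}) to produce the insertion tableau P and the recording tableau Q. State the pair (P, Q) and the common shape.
P = [1, 2, 4, 6] / [3, 5, 7];  Q = [1, 2, 5, 6] / [3, 4, 7];  common shape = (4, 3)

Row-insert the values π_1, π_2, … into P one at a time, bumping the leftmost entry strictly greater than the inserted value down to the next row. The recording tableau Q records, in position (i, j), the step at which that cell was added to P.
  Insert 3 (step 1): P = [3];  Q = [1]
  Insert 5 (step 2): P = [3, 5];  Q = [1, 2]
  Insert 1 (step 3): P = [1, 5] / [3];  Q = [1, 2] / [3]
  Insert 2 (step 4): P = [1, 2] / [3, 5];  Q = [1, 2] / [3, 4]
  Insert 4 (step 5): P = [1, 2, 4] / [3, 5];  Q = [1, 2, 5] / [3, 4]
  Insert 7 (step 6): P = [1, 2, 4, 7] / [3, 5];  Q = [1, 2, 5, 6] / [3, 4]
  Insert 6 (step 7): P = [1, 2, 4, 6] / [3, 5, 7];  Q = [1, 2, 5, 6] / [3, 4, 7]
Final shape: (4, 3).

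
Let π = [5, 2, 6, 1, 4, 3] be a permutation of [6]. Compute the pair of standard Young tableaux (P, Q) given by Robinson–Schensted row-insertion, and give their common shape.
P = [1, 3] / [2, 4] / [5, 6];  Q = [1, 3] / [2, 5] / [4, 6];  common shape = (2, 2, 2)

Row-insert the values π_1, π_2, … into P one at a time, bumping the leftmost entry strictly greater than the inserted value down to the next row. The recording tableau Q records, in position (i, j), the step at which that cell was added to P.
  Insert 5 (step 1): P = [5];  Q = [1]
  Insert 2 (step 2): P = [2] / [5];  Q = [1] / [2]
  Insert 6 (step 3): P = [2, 6] / [5];  Q = [1, 3] / [2]
  Insert 1 (step 4): P = [1, 6] / [2] / [5];  Q = [1, 3] / [2] / [4]
  Insert 4 (step 5): P = [1, 4] / [2, 6] / [5];  Q = [1, 3] / [2, 5] / [4]
  Insert 3 (step 6): P = [1, 3] / [2, 4] / [5, 6];  Q = [1, 3] / [2, 5] / [4, 6]
Final shape: (2, 2, 2).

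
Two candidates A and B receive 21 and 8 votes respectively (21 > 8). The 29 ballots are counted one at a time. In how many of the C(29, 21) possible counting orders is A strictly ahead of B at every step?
Strict-lead orderings = 1924065

Total orderings of the 29 votes with 21 for A: C(29, 21) = 4292145. By the Bertrand ballot formula (Cycle Lemma / reflection principle), the number of orderings in which A is strictly ahead of B throughout is (p − q)/(p + q) · C(p + q, p) = (21 − 8)/(21 + 8) · 4292145 = 1924065.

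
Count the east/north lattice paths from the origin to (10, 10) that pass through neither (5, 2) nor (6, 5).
Number of paths = 110101

Inclusion–exclusion. Total paths: C(20, 10) = 184756. Through P₁: C(7, 5)·C(13, 5) = 27027. Through P₂: C(11, 6)·C(9, 4) = 58212. Since P₁ is strictly southwest of P₂, a monotone path through both must visit P₁ then P₂; paths through both = C(7, 5)·C(4, 1)·C(9, 4) = 10584. Avoid both = 184756 − 27027 − 58212 + 10584 = 110101.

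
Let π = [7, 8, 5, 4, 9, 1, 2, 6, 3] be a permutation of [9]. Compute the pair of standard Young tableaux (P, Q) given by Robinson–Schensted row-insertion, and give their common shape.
P = [1, 2, 3] / [4, 6, 9] / [5, 8] / [7];  Q = [1, 2, 5] / [3, 7, 8] / [4, 9] / [6];  common shape = (3, 3, 2, 1)

Row-insert the values π_1, π_2, … into P one at a time, bumping the leftmost entry strictly greater than the inserted value down to the next row. The recording tableau Q records, in position (i, j), the step at which that cell was added to P.
  Insert 7 (step 1): P = [7];  Q = [1]
  Insert 8 (step 2): P = [7, 8];  Q = [1, 2]
  Insert 5 (step 3): P = [5, 8] / [7];  Q = [1, 2] / [3]
  Insert 4 (step 4): P = [4, 8] / [5] / [7];  Q = [1, 2] / [3] / [4]
  Insert 9 (step 5): P = [4, 8, 9] / [5] / [7];  Q = [1, 2, 5] / [3] / [4]
  Insert 1 (step 6): P = [1, 8, 9] / [4] / [5] / [7];  Q = [1, 2, 5] / [3] / [4] / [6]
  Insert 2 (step 7): P = [1, 2, 9] / [4, 8] / [5] / [7];  Q = [1, 2, 5] / [3, 7] / [4] / [6]
  Insert 6 (step 8): P = [1, 2, 6] / [4, 8, 9] / [5] / [7];  Q = [1, 2, 5] / [3, 7, 8] / [4] / [6]
  Insert 3 (step 9): P = [1, 2, 3] / [4, 6, 9] / [5, 8] / [7];  Q = [1, 2, 5] / [3, 7, 8] / [4, 9] / [6]
Final shape: (3, 3, 2, 1).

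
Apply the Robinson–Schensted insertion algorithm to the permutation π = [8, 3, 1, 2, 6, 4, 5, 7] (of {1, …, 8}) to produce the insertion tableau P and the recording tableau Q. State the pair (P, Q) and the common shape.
P = [1, 2, 4, 5, 7] / [3, 6] / [8];  Q = [1, 4, 5, 7, 8] / [2, 6] / [3];  common shape = (5, 2, 1)

Row-insert the values π_1, π_2, … into P one at a time, bumping the leftmost entry strictly greater than the inserted value down to the next row. The recording tableau Q records, in position (i, j), the step at which that cell was added to P.
  Insert 8 (step 1): P = [8];  Q = [1]
  Insert 3 (step 2): P = [3] / [8];  Q = [1] / [2]
  Insert 1 (step 3): P = [1] / [3] / [8];  Q = [1] / [2] / [3]
  Insert 2 (step 4): P = [1, 2] / [3] / [8];  Q = [1, 4] / [2] / [3]
  Insert 6 (step 5): P = [1, 2, 6] / [3] / [8];  Q = [1, 4, 5] / [2] / [3]
  Insert 4 (step 6): P = [1, 2, 4] / [3, 6] / [8];  Q = [1, 4, 5] / [2, 6] / [3]
  Insert 5 (step 7): P = [1, 2, 4, 5] / [3, 6] / [8];  Q = [1, 4, 5, 7] / [2, 6] / [3]
  Insert 7 (step 8): P = [1, 2, 4, 5, 7] / [3, 6] / [8];  Q = [1, 4, 5, 7, 8] / [2, 6] / [3]
Final shape: (5, 2, 1).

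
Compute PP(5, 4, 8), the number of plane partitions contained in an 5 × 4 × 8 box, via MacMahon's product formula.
PP(5, 4, 8) = 4789851066

Evaluate the triple product over i = 1..5, j = 1..4, k = 1..8. The factors are (2/1) · (3/2) · (4/3) · (5/4) · (6/5) · (7/6) · (8/7) · (9/8) · … (160 factors total). The numerators and denominators telescope so the product is an integer; carrying out the multiplication exactly gives PP(5, 4, 8) = 4789851066.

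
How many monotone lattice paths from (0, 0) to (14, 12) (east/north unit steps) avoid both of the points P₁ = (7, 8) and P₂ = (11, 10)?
Number of paths = 4972240

Inclusion–exclusion. Total paths: C(26, 14) = 9657700. Through P₁: C(15, 7)·C(11, 7) = 2123550. Through P₂: C(21, 11)·C(5, 3) = 3527160. Since P₁ is strictly southwest of P₂, a monotone path through both must visit P₁ then P₂; paths through both = C(15, 7)·C(6, 4)·C(5, 3) = 965250. Avoid both = 9657700 − 2123550 − 3527160 + 965250 = 4972240.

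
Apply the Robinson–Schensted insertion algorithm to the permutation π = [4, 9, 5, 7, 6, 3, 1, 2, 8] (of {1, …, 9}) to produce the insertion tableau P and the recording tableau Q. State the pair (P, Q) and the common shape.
P = [1, 2, 6, 8] / [3, 5] / [4] / [7] / [9];  Q = [1, 2, 4, 9] / [3, 8] / [5] / [6] / [7];  common shape = (4, 2, 1, 1, 1)

Row-insert the values π_1, π_2, … into P one at a time, bumping the leftmost entry strictly greater than the inserted value down to the next row. The recording tableau Q records, in position (i, j), the step at which that cell was added to P.
  Insert 4 (step 1): P = [4];  Q = [1]
  Insert 9 (step 2): P = [4, 9];  Q = [1, 2]
  Insert 5 (step 3): P = [4, 5] / [9];  Q = [1, 2] / [3]
  Insert 7 (step 4): P = [4, 5, 7] / [9];  Q = [1, 2, 4] / [3]
  Insert 6 (step 5): P = [4, 5, 6] / [7] / [9];  Q = [1, 2, 4] / [3] / [5]
  Insert 3 (step 6): P = [3, 5, 6] / [4] / [7] / [9];  Q = [1, 2, 4] / [3] / [5] / [6]
  Insert 1 (step 7): P = [1, 5, 6] / [3] / [4] / [7] / [9];  Q = [1, 2, 4] / [3] / [5] / [6] / [7]
  Insert 2 (step 8): P = [1, 2, 6] / [3, 5] / [4] / [7] / [9];  Q = [1, 2, 4] / [3, 8] / [5] / [6] / [7]
  Insert 8 (step 9): P = [1, 2, 6, 8] / [3, 5] / [4] / [7] / [9];  Q = [1, 2, 4, 9] / [3, 8] / [5] / [6] / [7]
Final shape: (4, 2, 1, 1, 1).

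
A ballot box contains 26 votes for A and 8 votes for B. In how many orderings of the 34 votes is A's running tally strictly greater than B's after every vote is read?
Strict-lead orderings = 9612108

Total orderings of the 34 votes with 26 for A: C(34, 26) = 18156204. By the Bertrand ballot formula (Cycle Lemma / reflection principle), the number of orderings in which A is strictly ahead of B throughout is (p − q)/(p + q) · C(p + q, p) = (26 − 8)/(26 + 8) · 18156204 = 9612108.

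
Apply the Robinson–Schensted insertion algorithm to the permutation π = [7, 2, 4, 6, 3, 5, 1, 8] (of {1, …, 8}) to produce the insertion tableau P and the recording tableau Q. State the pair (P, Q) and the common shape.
P = [1, 3, 5, 8] / [2, 6] / [4] / [7];  Q = [1, 3, 4, 8] / [2, 6] / [5] / [7];  common shape = (4, 2, 1, 1)

Row-insert the values π_1, π_2, … into P one at a time, bumping the leftmost entry strictly greater than the inserted value down to the next row. The recording tableau Q records, in position (i, j), the step at which that cell was added to P.
  Insert 7 (step 1): P = [7];  Q = [1]
  Insert 2 (step 2): P = [2] / [7];  Q = [1] / [2]
  Insert 4 (step 3): P = [2, 4] / [7];  Q = [1, 3] / [2]
  Insert 6 (step 4): P = [2, 4, 6] / [7];  Q = [1, 3, 4] / [2]
  Insert 3 (step 5): P = [2, 3, 6] / [4] / [7];  Q = [1, 3, 4] / [2] / [5]
  Insert 5 (step 6): P = [2, 3, 5] / [4, 6] / [7];  Q = [1, 3, 4] / [2, 6] / [5]
  Insert 1 (step 7): P = [1, 3, 5] / [2, 6] / [4] / [7];  Q = [1, 3, 4] / [2, 6] / [5] / [7]
  Insert 8 (step 8): P = [1, 3, 5, 8] / [2, 6] / [4] / [7];  Q = [1, 3, 4, 8] / [2, 6] / [5] / [7]
Final shape: (4, 2, 1, 1).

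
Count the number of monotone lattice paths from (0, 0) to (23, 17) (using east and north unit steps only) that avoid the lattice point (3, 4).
Number of paths = 68671553400

Total paths from (0, 0) to (23, 17): C(40, 23) = 88732378800. Paths through (3, 4): (paths (0, 0) → (3, 4)) × (paths (3, 4) → (23, 17)) = C(7, 3) · C(33, 20) = 35 · 573166440 = 20060825400. Avoidance count = 88732378800 − 20060825400 = 68671553400.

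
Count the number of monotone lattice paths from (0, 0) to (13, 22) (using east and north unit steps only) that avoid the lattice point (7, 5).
Number of paths = 1396387776

Total paths from (0, 0) to (13, 22): C(35, 13) = 1476337800. Paths through (7, 5): (paths (0, 0) → (7, 5)) × (paths (7, 5) → (13, 22)) = C(12, 7) · C(23, 6) = 792 · 100947 = 79950024. Avoidance count = 1476337800 − 79950024 = 1396387776.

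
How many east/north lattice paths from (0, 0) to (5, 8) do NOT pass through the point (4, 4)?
Number of paths = 937

Total paths from (0, 0) to (5, 8): C(13, 5) = 1287. Paths through (4, 4): (paths (0, 0) → (4, 4)) × (paths (4, 4) → (5, 8)) = C(8, 4) · C(5, 1) = 70 · 5 = 350. Avoidance count = 1287 − 350 = 937.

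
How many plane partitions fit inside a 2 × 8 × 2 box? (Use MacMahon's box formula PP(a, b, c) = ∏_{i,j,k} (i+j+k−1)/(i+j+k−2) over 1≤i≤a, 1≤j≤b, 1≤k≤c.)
PP(2, 8, 2) = 825

Evaluate the triple product over i = 1..2, j = 1..8, k = 1..2. The factors are (2/1) · (3/2) · (3/2) · (4/3) · (4/3) · (5/4) · (5/4) · (6/5) · … (32 factors total). The numerators and denominators telescope so the product is an integer; carrying out the multiplication exactly gives PP(2, 8, 2) = 825.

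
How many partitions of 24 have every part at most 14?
p(24, parts ≤ 14) = 1478

Use the recurrence p(n, m) = p(n, m−1) + p(n−m, m): either the largest part is < m (count p(n, m−1)) or the largest part is exactly m (remove one copy of m, count p(n−m, m)). With p(0, ·) = 1 this gives p(24, parts ≤ 14) = 1478. (By conjugating Young diagrams, this also counts partitions of 24 into at most 14 parts.)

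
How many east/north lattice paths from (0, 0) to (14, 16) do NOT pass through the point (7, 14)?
Number of paths = 141236595

Total paths from (0, 0) to (14, 16): C(30, 14) = 145422675. Paths through (7, 14): (paths (0, 0) → (7, 14)) × (paths (7, 14) → (14, 16)) = C(21, 7) · C(9, 7) = 116280 · 36 = 4186080. Avoidance count = 145422675 − 4186080 = 141236595.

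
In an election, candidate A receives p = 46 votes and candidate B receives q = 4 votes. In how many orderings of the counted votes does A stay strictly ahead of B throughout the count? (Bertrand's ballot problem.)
Strict-lead orderings = 193452

Total orderings of the 50 votes with 46 for A: C(50, 46) = 230300. By the Bertrand ballot formula (Cycle Lemma / reflection principle), the number of orderings in which A is strictly ahead of B throughout is (p − q)/(p + q) · C(p + q, p) = (46 − 4)/(46 + 4) · 230300 = 193452.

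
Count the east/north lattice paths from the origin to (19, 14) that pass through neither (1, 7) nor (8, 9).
Number of paths = 710035504

Inclusion–exclusion. Total paths: C(33, 19) = 818809200. Through P₁: C(8, 1)·C(25, 18) = 3845600. Through P₂: C(17, 8)·C(16, 11) = 106186080. Since P₁ is strictly southwest of P₂, a monotone path through both must visit P₁ then P₂; paths through both = C(8, 1)·C(9, 7)·C(16, 11) = 1257984. Avoid both = 818809200 − 3845600 − 106186080 + 1257984 = 710035504.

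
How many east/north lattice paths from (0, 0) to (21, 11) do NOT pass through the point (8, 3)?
Number of paths = 95448630

Total paths from (0, 0) to (21, 11): C(32, 21) = 129024480. Paths through (8, 3): (paths (0, 0) → (8, 3)) × (paths (8, 3) → (21, 11)) = C(11, 8) · C(21, 13) = 165 · 203490 = 33575850. Avoidance count = 129024480 − 33575850 = 95448630.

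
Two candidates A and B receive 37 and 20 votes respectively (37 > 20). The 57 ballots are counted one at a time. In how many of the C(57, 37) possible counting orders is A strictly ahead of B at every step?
Strict-lead orderings = 360957582615630

Total orderings of the 57 votes with 37 for A: C(57, 37) = 1210269541711230. By the Bertrand ballot formula (Cycle Lemma / reflection principle), the number of orderings in which A is strictly ahead of B throughout is (p − q)/(p + q) · C(p + q, p) = (37 − 20)/(37 + 20) · 1210269541711230 = 360957582615630.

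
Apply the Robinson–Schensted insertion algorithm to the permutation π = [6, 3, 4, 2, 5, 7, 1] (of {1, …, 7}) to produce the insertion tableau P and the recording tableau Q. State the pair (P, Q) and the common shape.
P = [1, 4, 5, 7] / [2] / [3] / [6];  Q = [1, 3, 5, 6] / [2] / [4] / [7];  common shape = (4, 1, 1, 1)

Row-insert the values π_1, π_2, … into P one at a time, bumping the leftmost entry strictly greater than the inserted value down to the next row. The recording tableau Q records, in position (i, j), the step at which that cell was added to P.
  Insert 6 (step 1): P = [6];  Q = [1]
  Insert 3 (step 2): P = [3] / [6];  Q = [1] / [2]
  Insert 4 (step 3): P = [3, 4] / [6];  Q = [1, 3] / [2]
  Insert 2 (step 4): P = [2, 4] / [3] / [6];  Q = [1, 3] / [2] / [4]
  Insert 5 (step 5): P = [2, 4, 5] / [3] / [6];  Q = [1, 3, 5] / [2] / [4]
  Insert 7 (step 6): P = [2, 4, 5, 7] / [3] / [6];  Q = [1, 3, 5, 6] / [2] / [4]
  Insert 1 (step 7): P = [1, 4, 5, 7] / [2] / [3] / [6];  Q = [1, 3, 5, 6] / [2] / [4] / [7]
Final shape: (4, 1, 1, 1).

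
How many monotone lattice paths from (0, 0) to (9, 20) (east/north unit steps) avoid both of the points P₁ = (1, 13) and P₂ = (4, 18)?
Number of paths = 9787764

Inclusion–exclusion. Total paths: C(29, 9) = 10015005. Through P₁: C(14, 1)·C(15, 8) = 90090. Through P₂: C(22, 4)·C(7, 5) = 153615. Since P₁ is strictly southwest of P₂, a monotone path through both must visit P₁ then P₂; paths through both = C(14, 1)·C(8, 3)·C(7, 5) = 16464. Avoid both = 10015005 − 90090 − 153615 + 16464 = 9787764.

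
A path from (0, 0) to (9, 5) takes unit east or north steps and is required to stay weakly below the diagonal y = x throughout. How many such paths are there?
Number of paths = 1001

By the reflection principle (André's argument), the number of monotone paths to (9, 5) with n ≤ m that never go above y = x is C(14, 9) − C(14, 10) = 2002 − 1001 = 1001.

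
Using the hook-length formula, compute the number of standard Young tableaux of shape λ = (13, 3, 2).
# SYT of shape (13, 3, 2) = 29172

Hook-length formula: f^λ = n! / Π hook(c), product over all cells c of the Young diagram. For λ = (13, 3, 2), n = 18 boxes. Hook lengths by row (left-to-right, top-to-bottom): [15, 14, 12, 10, 9, 8, 7, 6, 5, 4, 3, 2, 1]; [4, 3, 1]; [2, 1]. Product of hooks = 219469824000. So f^λ = 18! / 219469824000 = 6402373705728000 / 219469824000 = 29172.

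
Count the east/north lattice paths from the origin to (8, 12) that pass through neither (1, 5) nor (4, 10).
Number of paths = 95403

Inclusion–exclusion. Total paths: C(20, 8) = 125970. Through P₁: C(6, 1)·C(14, 7) = 20592. Through P₂: C(14, 4)·C(6, 4) = 15015. Since P₁ is strictly southwest of P₂, a monotone path through both must visit P₁ then P₂; paths through both = C(6, 1)·C(8, 3)·C(6, 4) = 5040. Avoid both = 125970 − 20592 − 15015 + 5040 = 95403.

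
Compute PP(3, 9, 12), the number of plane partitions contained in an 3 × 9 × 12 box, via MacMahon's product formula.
PP(3, 9, 12) = 217233856319480

Evaluate the triple product over i = 1..3, j = 1..9, k = 1..12. The factors are (2/1) · (3/2) · (4/3) · (5/4) · (6/5) · (7/6) · (8/7) · (9/8) · … (324 factors total). The numerators and denominators telescope so the product is an integer; carrying out the multiplication exactly gives PP(3, 9, 12) = 217233856319480.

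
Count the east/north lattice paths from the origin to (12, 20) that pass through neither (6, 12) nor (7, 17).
Number of paths = 156900828

Inclusion–exclusion. Total paths: C(32, 12) = 225792840. Through P₁: C(18, 6)·C(14, 6) = 55747692. Through P₂: C(24, 7)·C(8, 5) = 19381824. Since P₁ is strictly southwest of P₂, a monotone path through both must visit P₁ then P₂; paths through both = C(18, 6)·C(6, 1)·C(8, 5) = 6237504. Avoid both = 225792840 − 55747692 − 19381824 + 6237504 = 156900828.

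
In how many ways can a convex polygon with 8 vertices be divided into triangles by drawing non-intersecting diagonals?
C_6 = 132

These polygon triangulations are counted by the Catalan number C_n = (1/(n + 1)) · C(2n, n). For n = 6: C_6 = (1/7) · C(12, 6) = 924/7 = 132.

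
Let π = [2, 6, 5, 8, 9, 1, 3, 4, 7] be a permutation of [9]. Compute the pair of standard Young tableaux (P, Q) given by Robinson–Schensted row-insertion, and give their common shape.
P = [1, 3, 4, 7] / [2, 5, 8, 9] / [6];  Q = [1, 2, 4, 5] / [3, 7, 8, 9] / [6];  common shape = (4, 4, 1)

Row-insert the values π_1, π_2, … into P one at a time, bumping the leftmost entry strictly greater than the inserted value down to the next row. The recording tableau Q records, in position (i, j), the step at which that cell was added to P.
  Insert 2 (step 1): P = [2];  Q = [1]
  Insert 6 (step 2): P = [2, 6];  Q = [1, 2]
  Insert 5 (step 3): P = [2, 5] / [6];  Q = [1, 2] / [3]
  Insert 8 (step 4): P = [2, 5, 8] / [6];  Q = [1, 2, 4] / [3]
  Insert 9 (step 5): P = [2, 5, 8, 9] / [6];  Q = [1, 2, 4, 5] / [3]
  Insert 1 (step 6): P = [1, 5, 8, 9] / [2] / [6];  Q = [1, 2, 4, 5] / [3] / [6]
  Insert 3 (step 7): P = [1, 3, 8, 9] / [2, 5] / [6];  Q = [1, 2, 4, 5] / [3, 7] / [6]
  Insert 4 (step 8): P = [1, 3, 4, 9] / [2, 5, 8] / [6];  Q = [1, 2, 4, 5] / [3, 7, 8] / [6]
  Insert 7 (step 9): P = [1, 3, 4, 7] / [2, 5, 8, 9] / [6];  Q = [1, 2, 4, 5] / [3, 7, 8, 9] / [6]
Final shape: (4, 4, 1).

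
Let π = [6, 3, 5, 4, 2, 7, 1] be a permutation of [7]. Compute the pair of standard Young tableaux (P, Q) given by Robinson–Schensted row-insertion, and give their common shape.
P = [1, 4, 7] / [2] / [3] / [5] / [6];  Q = [1, 3, 6] / [2] / [4] / [5] / [7];  common shape = (3, 1, 1, 1, 1)

Row-insert the values π_1, π_2, … into P one at a time, bumping the leftmost entry strictly greater than the inserted value down to the next row. The recording tableau Q records, in position (i, j), the step at which that cell was added to P.
  Insert 6 (step 1): P = [6];  Q = [1]
  Insert 3 (step 2): P = [3] / [6];  Q = [1] / [2]
  Insert 5 (step 3): P = [3, 5] / [6];  Q = [1, 3] / [2]
  Insert 4 (step 4): P = [3, 4] / [5] / [6];  Q = [1, 3] / [2] / [4]
  Insert 2 (step 5): P = [2, 4] / [3] / [5] / [6];  Q = [1, 3] / [2] / [4] / [5]
  Insert 7 (step 6): P = [2, 4, 7] / [3] / [5] / [6];  Q = [1, 3, 6] / [2] / [4] / [5]
  Insert 1 (step 7): P = [1, 4, 7] / [2] / [3] / [5] / [6];  Q = [1, 3, 6] / [2] / [4] / [5] / [7]
Final shape: (3, 1, 1, 1, 1).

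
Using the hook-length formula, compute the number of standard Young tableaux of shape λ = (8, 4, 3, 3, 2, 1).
# SYT of shape (8, 4, 3, 3, 2, 1) = 664734000

Hook-length formula: f^λ = n! / Π hook(c), product over all cells c of the Young diagram. For λ = (8, 4, 3, 3, 2, 1), n = 21 boxes. Hook lengths by row (left-to-right, top-to-bottom): [13, 11, 9, 6, 4, 3, 2, 1]; [8, 6, 4, 1]; [6, 4, 2]; [5, 3, 1]; [3, 1]; [1]. Product of hooks = 76859228160. So f^λ = 21! / 76859228160 = 51090942171709440000 / 76859228160 = 664734000.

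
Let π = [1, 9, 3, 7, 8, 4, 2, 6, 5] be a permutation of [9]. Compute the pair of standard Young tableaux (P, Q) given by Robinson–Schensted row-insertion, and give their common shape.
P = [1, 2, 4, 5] / [3, 6] / [7, 8] / [9];  Q = [1, 2, 4, 5] / [3, 8] / [6, 9] / [7];  common shape = (4, 2, 2, 1)

Row-insert the values π_1, π_2, … into P one at a time, bumping the leftmost entry strictly greater than the inserted value down to the next row. The recording tableau Q records, in position (i, j), the step at which that cell was added to P.
  Insert 1 (step 1): P = [1];  Q = [1]
  Insert 9 (step 2): P = [1, 9];  Q = [1, 2]
  Insert 3 (step 3): P = [1, 3] / [9];  Q = [1, 2] / [3]
  Insert 7 (step 4): P = [1, 3, 7] / [9];  Q = [1, 2, 4] / [3]
  Insert 8 (step 5): P = [1, 3, 7, 8] / [9];  Q = [1, 2, 4, 5] / [3]
  Insert 4 (step 6): P = [1, 3, 4, 8] / [7] / [9];  Q = [1, 2, 4, 5] / [3] / [6]
  Insert 2 (step 7): P = [1, 2, 4, 8] / [3] / [7] / [9];  Q = [1, 2, 4, 5] / [3] / [6] / [7]
  Insert 6 (step 8): P = [1, 2, 4, 6] / [3, 8] / [7] / [9];  Q = [1, 2, 4, 5] / [3, 8] / [6] / [7]
  Insert 5 (step 9): P = [1, 2, 4, 5] / [3, 6] / [7, 8] / [9];  Q = [1, 2, 4, 5] / [3, 8] / [6, 9] / [7]
Final shape: (4, 2, 2, 1).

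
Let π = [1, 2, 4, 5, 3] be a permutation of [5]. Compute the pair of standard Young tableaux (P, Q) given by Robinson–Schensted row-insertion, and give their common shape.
P = [1, 2, 3, 5] / [4];  Q = [1, 2, 3, 4] / [5];  common shape = (4, 1)

Row-insert the values π_1, π_2, … into P one at a time, bumping the leftmost entry strictly greater than the inserted value down to the next row. The recording tableau Q records, in position (i, j), the step at which that cell was added to P.
  Insert 1 (step 1): P = [1];  Q = [1]
  Insert 2 (step 2): P = [1, 2];  Q = [1, 2]
  Insert 4 (step 3): P = [1, 2, 4];  Q = [1, 2, 3]
  Insert 5 (step 4): P = [1, 2, 4, 5];  Q = [1, 2, 3, 4]
  Insert 3 (step 5): P = [1, 2, 3, 5] / [4];  Q = [1, 2, 3, 4] / [5]
Final shape: (4, 1).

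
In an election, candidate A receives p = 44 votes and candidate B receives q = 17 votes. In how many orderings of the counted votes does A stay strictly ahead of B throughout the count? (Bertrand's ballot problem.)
Strict-lead orderings = 237613302827775

Total orderings of the 61 votes with 44 for A: C(61, 44) = 536830054536825. By the Bertrand ballot formula (Cycle Lemma / reflection principle), the number of orderings in which A is strictly ahead of B throughout is (p − q)/(p + q) · C(p + q, p) = (44 − 17)/(44 + 17) · 536830054536825 = 237613302827775.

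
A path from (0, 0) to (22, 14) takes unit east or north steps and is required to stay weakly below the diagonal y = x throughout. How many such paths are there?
Number of paths = 1485507600

By the reflection principle (André's argument), the number of monotone paths to (22, 14) with n ≤ m that never go above y = x is C(36, 22) − C(36, 23) = 3796297200 − 2310789600 = 1485507600.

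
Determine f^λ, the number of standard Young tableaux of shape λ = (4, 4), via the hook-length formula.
# SYT of shape (4, 4) = 14

Hook-length formula: f^λ = n! / Π hook(c), product over all cells c of the Young diagram. For λ = (4, 4), n = 8 boxes. Hook lengths by row (left-to-right, top-to-bottom): [5, 4, 3, 2]; [4, 3, 2, 1]. Product of hooks = 2880. So f^λ = 8! / 2880 = 40320 / 2880 = 14.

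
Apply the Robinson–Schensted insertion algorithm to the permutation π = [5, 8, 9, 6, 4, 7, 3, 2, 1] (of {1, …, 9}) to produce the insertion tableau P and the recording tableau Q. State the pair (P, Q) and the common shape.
P = [1, 6, 7] / [2, 9] / [3] / [4] / [5] / [8];  Q = [1, 2, 3] / [4, 6] / [5] / [7] / [8] / [9];  common shape = (3, 2, 1, 1, 1, 1)

Row-insert the values π_1, π_2, … into P one at a time, bumping the leftmost entry strictly greater than the inserted value down to the next row. The recording tableau Q records, in position (i, j), the step at which that cell was added to P.
  Insert 5 (step 1): P = [5];  Q = [1]
  Insert 8 (step 2): P = [5, 8];  Q = [1, 2]
  Insert 9 (step 3): P = [5, 8, 9];  Q = [1, 2, 3]
  Insert 6 (step 4): P = [5, 6, 9] / [8];  Q = [1, 2, 3] / [4]
  Insert 4 (step 5): P = [4, 6, 9] / [5] / [8];  Q = [1, 2, 3] / [4] / [5]
  Insert 7 (step 6): P = [4, 6, 7] / [5, 9] / [8];  Q = [1, 2, 3] / [4, 6] / [5]
  Insert 3 (step 7): P = [3, 6, 7] / [4, 9] / [5] / [8];  Q = [1, 2, 3] / [4, 6] / [5] / [7]
  Insert 2 (step 8): P = [2, 6, 7] / [3, 9] / [4] / [5] / [8];  Q = [1, 2, 3] / [4, 6] / [5] / [7] / [8]
  Insert 1 (step 9): P = [1, 6, 7] / [2, 9] / [3] / [4] / [5] / [8];  Q = [1, 2, 3] / [4, 6] / [5] / [7] / [8] / [9]
Final shape: (3, 2, 1, 1, 1, 1).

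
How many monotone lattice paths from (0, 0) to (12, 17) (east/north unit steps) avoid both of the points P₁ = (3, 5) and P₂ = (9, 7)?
Number of paths = 32612463

Inclusion–exclusion. Total paths: C(29, 12) = 51895935. Through P₁: C(8, 3)·C(21, 9) = 16460080. Through P₂: C(16, 9)·C(13, 3) = 3271840. Since P₁ is strictly southwest of P₂, a monotone path through both must visit P₁ then P₂; paths through both = C(8, 3)·C(8, 6)·C(13, 3) = 448448. Avoid both = 51895935 − 16460080 − 3271840 + 448448 = 32612463.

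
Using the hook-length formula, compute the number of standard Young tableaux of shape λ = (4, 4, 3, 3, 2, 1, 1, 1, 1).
# SYT of shape (4, 4, 3, 3, 2, 1, 1, 1, 1) = 44089500

Hook-length formula: f^λ = n! / Π hook(c), product over all cells c of the Young diagram. For λ = (4, 4, 3, 3, 2, 1, 1, 1, 1), n = 20 boxes. Hook lengths by row (left-to-right, top-to-bottom): [12, 7, 5, 2]; [11, 6, 4, 1]; [9, 4, 2]; [8, 3, 1]; [6, 1]; [4]; [3]; [2]; [1]. Product of hooks = 55180984320. So f^λ = 20! / 55180984320 = 2432902008176640000 / 55180984320 = 44089500.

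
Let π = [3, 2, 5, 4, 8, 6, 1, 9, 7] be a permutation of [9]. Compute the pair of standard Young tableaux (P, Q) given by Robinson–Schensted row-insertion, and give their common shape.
P = [1, 4, 6, 7] / [2, 5, 8, 9] / [3];  Q = [1, 3, 5, 8] / [2, 4, 6, 9] / [7];  common shape = (4, 4, 1)

Row-insert the values π_1, π_2, … into P one at a time, bumping the leftmost entry strictly greater than the inserted value down to the next row. The recording tableau Q records, in position (i, j), the step at which that cell was added to P.
  Insert 3 (step 1): P = [3];  Q = [1]
  Insert 2 (step 2): P = [2] / [3];  Q = [1] / [2]
  Insert 5 (step 3): P = [2, 5] / [3];  Q = [1, 3] / [2]
  Insert 4 (step 4): P = [2, 4] / [3, 5];  Q = [1, 3] / [2, 4]
  Insert 8 (step 5): P = [2, 4, 8] / [3, 5];  Q = [1, 3, 5] / [2, 4]
  Insert 6 (step 6): P = [2, 4, 6] / [3, 5, 8];  Q = [1, 3, 5] / [2, 4, 6]
  Insert 1 (step 7): P = [1, 4, 6] / [2, 5, 8] / [3];  Q = [1, 3, 5] / [2, 4, 6] / [7]
  Insert 9 (step 8): P = [1, 4, 6, 9] / [2, 5, 8] / [3];  Q = [1, 3, 5, 8] / [2, 4, 6] / [7]
  Insert 7 (step 9): P = [1, 4, 6, 7] / [2, 5, 8, 9] / [3];  Q = [1, 3, 5, 8] / [2, 4, 6, 9] / [7]
Final shape: (4, 4, 1).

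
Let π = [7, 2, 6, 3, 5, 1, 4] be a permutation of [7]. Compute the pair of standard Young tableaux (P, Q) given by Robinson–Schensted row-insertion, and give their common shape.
P = [1, 3, 4] / [2, 5] / [6] / [7];  Q = [1, 3, 5] / [2, 7] / [4] / [6];  common shape = (3, 2, 1, 1)

Row-insert the values π_1, π_2, … into P one at a time, bumping the leftmost entry strictly greater than the inserted value down to the next row. The recording tableau Q records, in position (i, j), the step at which that cell was added to P.
  Insert 7 (step 1): P = [7];  Q = [1]
  Insert 2 (step 2): P = [2] / [7];  Q = [1] / [2]
  Insert 6 (step 3): P = [2, 6] / [7];  Q = [1, 3] / [2]
  Insert 3 (step 4): P = [2, 3] / [6] / [7];  Q = [1, 3] / [2] / [4]
  Insert 5 (step 5): P = [2, 3, 5] / [6] / [7];  Q = [1, 3, 5] / [2] / [4]
  Insert 1 (step 6): P = [1, 3, 5] / [2] / [6] / [7];  Q = [1, 3, 5] / [2] / [4] / [6]
  Insert 4 (step 7): P = [1, 3, 4] / [2, 5] / [6] / [7];  Q = [1, 3, 5] / [2, 7] / [4] / [6]
Final shape: (3, 2, 1, 1).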